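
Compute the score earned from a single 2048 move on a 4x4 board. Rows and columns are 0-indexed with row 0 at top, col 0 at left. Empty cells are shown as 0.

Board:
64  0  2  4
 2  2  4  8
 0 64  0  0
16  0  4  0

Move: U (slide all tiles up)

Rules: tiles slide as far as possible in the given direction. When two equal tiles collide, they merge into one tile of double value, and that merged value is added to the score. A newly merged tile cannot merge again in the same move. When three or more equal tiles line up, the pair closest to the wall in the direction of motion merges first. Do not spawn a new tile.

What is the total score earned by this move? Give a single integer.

Answer: 8

Derivation:
Slide up:
col 0: [64, 2, 0, 16] -> [64, 2, 16, 0]  score +0 (running 0)
col 1: [0, 2, 64, 0] -> [2, 64, 0, 0]  score +0 (running 0)
col 2: [2, 4, 0, 4] -> [2, 8, 0, 0]  score +8 (running 8)
col 3: [4, 8, 0, 0] -> [4, 8, 0, 0]  score +0 (running 8)
Board after move:
64  2  2  4
 2 64  8  8
16  0  0  0
 0  0  0  0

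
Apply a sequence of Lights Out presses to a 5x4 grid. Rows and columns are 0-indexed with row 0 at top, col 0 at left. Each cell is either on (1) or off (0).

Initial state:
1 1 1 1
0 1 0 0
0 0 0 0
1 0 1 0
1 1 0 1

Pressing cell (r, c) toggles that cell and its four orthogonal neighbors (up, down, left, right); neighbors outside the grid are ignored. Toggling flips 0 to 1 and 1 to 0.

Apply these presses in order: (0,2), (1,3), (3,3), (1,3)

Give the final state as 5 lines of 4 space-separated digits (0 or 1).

After press 1 at (0,2):
1 0 0 0
0 1 1 0
0 0 0 0
1 0 1 0
1 1 0 1

After press 2 at (1,3):
1 0 0 1
0 1 0 1
0 0 0 1
1 0 1 0
1 1 0 1

After press 3 at (3,3):
1 0 0 1
0 1 0 1
0 0 0 0
1 0 0 1
1 1 0 0

After press 4 at (1,3):
1 0 0 0
0 1 1 0
0 0 0 1
1 0 0 1
1 1 0 0

Answer: 1 0 0 0
0 1 1 0
0 0 0 1
1 0 0 1
1 1 0 0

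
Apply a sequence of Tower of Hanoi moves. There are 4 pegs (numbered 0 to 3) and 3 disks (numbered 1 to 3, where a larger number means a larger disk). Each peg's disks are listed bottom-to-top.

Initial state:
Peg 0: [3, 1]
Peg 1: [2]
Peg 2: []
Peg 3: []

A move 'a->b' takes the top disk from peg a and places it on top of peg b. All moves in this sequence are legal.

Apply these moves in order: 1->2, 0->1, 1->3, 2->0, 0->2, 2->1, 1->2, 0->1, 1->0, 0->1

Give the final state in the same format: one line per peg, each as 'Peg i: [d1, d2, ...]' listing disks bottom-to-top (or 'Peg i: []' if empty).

Answer: Peg 0: []
Peg 1: [3]
Peg 2: [2]
Peg 3: [1]

Derivation:
After move 1 (1->2):
Peg 0: [3, 1]
Peg 1: []
Peg 2: [2]
Peg 3: []

After move 2 (0->1):
Peg 0: [3]
Peg 1: [1]
Peg 2: [2]
Peg 3: []

After move 3 (1->3):
Peg 0: [3]
Peg 1: []
Peg 2: [2]
Peg 3: [1]

After move 4 (2->0):
Peg 0: [3, 2]
Peg 1: []
Peg 2: []
Peg 3: [1]

After move 5 (0->2):
Peg 0: [3]
Peg 1: []
Peg 2: [2]
Peg 3: [1]

After move 6 (2->1):
Peg 0: [3]
Peg 1: [2]
Peg 2: []
Peg 3: [1]

After move 7 (1->2):
Peg 0: [3]
Peg 1: []
Peg 2: [2]
Peg 3: [1]

After move 8 (0->1):
Peg 0: []
Peg 1: [3]
Peg 2: [2]
Peg 3: [1]

After move 9 (1->0):
Peg 0: [3]
Peg 1: []
Peg 2: [2]
Peg 3: [1]

After move 10 (0->1):
Peg 0: []
Peg 1: [3]
Peg 2: [2]
Peg 3: [1]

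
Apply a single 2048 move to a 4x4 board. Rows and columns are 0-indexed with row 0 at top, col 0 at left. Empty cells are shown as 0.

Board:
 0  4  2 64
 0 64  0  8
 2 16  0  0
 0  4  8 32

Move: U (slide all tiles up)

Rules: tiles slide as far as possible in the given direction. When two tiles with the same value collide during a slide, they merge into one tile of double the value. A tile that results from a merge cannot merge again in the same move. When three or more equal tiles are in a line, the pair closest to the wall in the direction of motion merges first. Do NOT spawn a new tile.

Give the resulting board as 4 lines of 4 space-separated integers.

Answer:  2  4  2 64
 0 64  8  8
 0 16  0 32
 0  4  0  0

Derivation:
Slide up:
col 0: [0, 0, 2, 0] -> [2, 0, 0, 0]
col 1: [4, 64, 16, 4] -> [4, 64, 16, 4]
col 2: [2, 0, 0, 8] -> [2, 8, 0, 0]
col 3: [64, 8, 0, 32] -> [64, 8, 32, 0]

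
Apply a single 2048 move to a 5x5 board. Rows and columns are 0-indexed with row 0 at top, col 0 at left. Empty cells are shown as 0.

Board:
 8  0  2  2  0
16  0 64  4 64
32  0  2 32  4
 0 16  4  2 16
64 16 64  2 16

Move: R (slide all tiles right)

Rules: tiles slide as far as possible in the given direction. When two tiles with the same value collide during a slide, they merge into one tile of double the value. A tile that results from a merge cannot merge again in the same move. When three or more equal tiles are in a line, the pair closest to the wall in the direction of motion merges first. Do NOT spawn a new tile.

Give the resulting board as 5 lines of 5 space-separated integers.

Answer:  0  0  0  8  4
 0 16 64  4 64
 0 32  2 32  4
 0 16  4  2 16
64 16 64  2 16

Derivation:
Slide right:
row 0: [8, 0, 2, 2, 0] -> [0, 0, 0, 8, 4]
row 1: [16, 0, 64, 4, 64] -> [0, 16, 64, 4, 64]
row 2: [32, 0, 2, 32, 4] -> [0, 32, 2, 32, 4]
row 3: [0, 16, 4, 2, 16] -> [0, 16, 4, 2, 16]
row 4: [64, 16, 64, 2, 16] -> [64, 16, 64, 2, 16]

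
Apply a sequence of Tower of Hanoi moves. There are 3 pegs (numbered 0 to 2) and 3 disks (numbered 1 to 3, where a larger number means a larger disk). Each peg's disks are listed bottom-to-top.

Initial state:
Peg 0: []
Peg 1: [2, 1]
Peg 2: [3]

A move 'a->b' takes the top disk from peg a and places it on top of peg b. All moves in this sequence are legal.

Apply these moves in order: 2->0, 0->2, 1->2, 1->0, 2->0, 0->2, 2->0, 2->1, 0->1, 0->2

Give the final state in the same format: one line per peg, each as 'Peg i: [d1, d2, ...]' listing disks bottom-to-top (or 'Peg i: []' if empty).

Answer: Peg 0: []
Peg 1: [3, 1]
Peg 2: [2]

Derivation:
After move 1 (2->0):
Peg 0: [3]
Peg 1: [2, 1]
Peg 2: []

After move 2 (0->2):
Peg 0: []
Peg 1: [2, 1]
Peg 2: [3]

After move 3 (1->2):
Peg 0: []
Peg 1: [2]
Peg 2: [3, 1]

After move 4 (1->0):
Peg 0: [2]
Peg 1: []
Peg 2: [3, 1]

After move 5 (2->0):
Peg 0: [2, 1]
Peg 1: []
Peg 2: [3]

After move 6 (0->2):
Peg 0: [2]
Peg 1: []
Peg 2: [3, 1]

After move 7 (2->0):
Peg 0: [2, 1]
Peg 1: []
Peg 2: [3]

After move 8 (2->1):
Peg 0: [2, 1]
Peg 1: [3]
Peg 2: []

After move 9 (0->1):
Peg 0: [2]
Peg 1: [3, 1]
Peg 2: []

After move 10 (0->2):
Peg 0: []
Peg 1: [3, 1]
Peg 2: [2]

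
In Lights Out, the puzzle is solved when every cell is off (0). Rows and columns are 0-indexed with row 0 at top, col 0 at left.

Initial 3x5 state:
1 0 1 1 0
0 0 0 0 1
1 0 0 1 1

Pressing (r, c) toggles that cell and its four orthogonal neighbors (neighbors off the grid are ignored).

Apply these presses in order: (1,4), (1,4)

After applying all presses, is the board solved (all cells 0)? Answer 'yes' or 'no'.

After press 1 at (1,4):
1 0 1 1 1
0 0 0 1 0
1 0 0 1 0

After press 2 at (1,4):
1 0 1 1 0
0 0 0 0 1
1 0 0 1 1

Lights still on: 7

Answer: no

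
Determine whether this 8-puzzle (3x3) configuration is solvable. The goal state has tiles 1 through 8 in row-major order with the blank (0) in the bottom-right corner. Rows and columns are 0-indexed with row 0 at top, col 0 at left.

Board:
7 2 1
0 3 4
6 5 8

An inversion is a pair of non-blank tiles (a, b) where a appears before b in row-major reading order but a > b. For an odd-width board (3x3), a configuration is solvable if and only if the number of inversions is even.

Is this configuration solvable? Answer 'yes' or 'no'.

Answer: yes

Derivation:
Inversions (pairs i<j in row-major order where tile[i] > tile[j] > 0): 8
8 is even, so the puzzle is solvable.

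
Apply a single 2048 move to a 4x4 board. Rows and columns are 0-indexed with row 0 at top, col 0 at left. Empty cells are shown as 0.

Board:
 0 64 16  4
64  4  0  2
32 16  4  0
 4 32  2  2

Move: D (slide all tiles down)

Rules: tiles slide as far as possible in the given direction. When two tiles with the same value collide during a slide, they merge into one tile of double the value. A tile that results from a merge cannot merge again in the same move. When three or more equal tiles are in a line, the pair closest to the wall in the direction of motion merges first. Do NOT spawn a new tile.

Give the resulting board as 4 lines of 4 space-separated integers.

Slide down:
col 0: [0, 64, 32, 4] -> [0, 64, 32, 4]
col 1: [64, 4, 16, 32] -> [64, 4, 16, 32]
col 2: [16, 0, 4, 2] -> [0, 16, 4, 2]
col 3: [4, 2, 0, 2] -> [0, 0, 4, 4]

Answer:  0 64  0  0
64  4 16  0
32 16  4  4
 4 32  2  4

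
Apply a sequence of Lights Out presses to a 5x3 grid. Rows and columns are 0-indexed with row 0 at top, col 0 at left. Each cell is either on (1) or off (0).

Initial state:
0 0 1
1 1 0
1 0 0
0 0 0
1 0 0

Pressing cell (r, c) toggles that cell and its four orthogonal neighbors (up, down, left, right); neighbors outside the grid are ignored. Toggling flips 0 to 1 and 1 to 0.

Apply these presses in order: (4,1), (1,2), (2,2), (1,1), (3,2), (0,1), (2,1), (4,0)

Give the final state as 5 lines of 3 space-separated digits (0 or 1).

After press 1 at (4,1):
0 0 1
1 1 0
1 0 0
0 1 0
0 1 1

After press 2 at (1,2):
0 0 0
1 0 1
1 0 1
0 1 0
0 1 1

After press 3 at (2,2):
0 0 0
1 0 0
1 1 0
0 1 1
0 1 1

After press 4 at (1,1):
0 1 0
0 1 1
1 0 0
0 1 1
0 1 1

After press 5 at (3,2):
0 1 0
0 1 1
1 0 1
0 0 0
0 1 0

After press 6 at (0,1):
1 0 1
0 0 1
1 0 1
0 0 0
0 1 0

After press 7 at (2,1):
1 0 1
0 1 1
0 1 0
0 1 0
0 1 0

After press 8 at (4,0):
1 0 1
0 1 1
0 1 0
1 1 0
1 0 0

Answer: 1 0 1
0 1 1
0 1 0
1 1 0
1 0 0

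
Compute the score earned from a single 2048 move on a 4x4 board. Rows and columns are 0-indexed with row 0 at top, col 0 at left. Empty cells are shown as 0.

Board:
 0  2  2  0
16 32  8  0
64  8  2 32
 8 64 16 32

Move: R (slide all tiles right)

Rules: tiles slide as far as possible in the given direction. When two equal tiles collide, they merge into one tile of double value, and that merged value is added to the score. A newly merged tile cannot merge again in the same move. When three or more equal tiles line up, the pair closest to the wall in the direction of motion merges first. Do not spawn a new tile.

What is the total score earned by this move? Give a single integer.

Answer: 4

Derivation:
Slide right:
row 0: [0, 2, 2, 0] -> [0, 0, 0, 4]  score +4 (running 4)
row 1: [16, 32, 8, 0] -> [0, 16, 32, 8]  score +0 (running 4)
row 2: [64, 8, 2, 32] -> [64, 8, 2, 32]  score +0 (running 4)
row 3: [8, 64, 16, 32] -> [8, 64, 16, 32]  score +0 (running 4)
Board after move:
 0  0  0  4
 0 16 32  8
64  8  2 32
 8 64 16 32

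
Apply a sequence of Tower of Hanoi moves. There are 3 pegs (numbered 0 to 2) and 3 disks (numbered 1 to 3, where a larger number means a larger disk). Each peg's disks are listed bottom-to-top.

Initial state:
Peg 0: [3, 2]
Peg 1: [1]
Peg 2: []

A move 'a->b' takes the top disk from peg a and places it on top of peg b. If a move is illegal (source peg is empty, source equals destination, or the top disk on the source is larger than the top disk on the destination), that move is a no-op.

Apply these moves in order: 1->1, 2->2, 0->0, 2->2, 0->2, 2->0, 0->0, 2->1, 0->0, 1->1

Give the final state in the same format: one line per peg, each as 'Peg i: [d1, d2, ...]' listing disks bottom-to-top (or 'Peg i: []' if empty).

After move 1 (1->1):
Peg 0: [3, 2]
Peg 1: [1]
Peg 2: []

After move 2 (2->2):
Peg 0: [3, 2]
Peg 1: [1]
Peg 2: []

After move 3 (0->0):
Peg 0: [3, 2]
Peg 1: [1]
Peg 2: []

After move 4 (2->2):
Peg 0: [3, 2]
Peg 1: [1]
Peg 2: []

After move 5 (0->2):
Peg 0: [3]
Peg 1: [1]
Peg 2: [2]

After move 6 (2->0):
Peg 0: [3, 2]
Peg 1: [1]
Peg 2: []

After move 7 (0->0):
Peg 0: [3, 2]
Peg 1: [1]
Peg 2: []

After move 8 (2->1):
Peg 0: [3, 2]
Peg 1: [1]
Peg 2: []

After move 9 (0->0):
Peg 0: [3, 2]
Peg 1: [1]
Peg 2: []

After move 10 (1->1):
Peg 0: [3, 2]
Peg 1: [1]
Peg 2: []

Answer: Peg 0: [3, 2]
Peg 1: [1]
Peg 2: []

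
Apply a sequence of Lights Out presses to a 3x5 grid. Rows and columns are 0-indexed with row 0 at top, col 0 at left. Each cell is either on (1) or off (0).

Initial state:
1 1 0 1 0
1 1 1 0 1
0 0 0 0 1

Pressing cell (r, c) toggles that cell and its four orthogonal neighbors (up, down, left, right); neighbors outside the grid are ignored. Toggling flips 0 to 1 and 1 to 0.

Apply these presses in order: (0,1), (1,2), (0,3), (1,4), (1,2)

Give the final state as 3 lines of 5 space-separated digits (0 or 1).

Answer: 0 0 0 0 0
1 0 1 0 0
0 0 0 0 0

Derivation:
After press 1 at (0,1):
0 0 1 1 0
1 0 1 0 1
0 0 0 0 1

After press 2 at (1,2):
0 0 0 1 0
1 1 0 1 1
0 0 1 0 1

After press 3 at (0,3):
0 0 1 0 1
1 1 0 0 1
0 0 1 0 1

After press 4 at (1,4):
0 0 1 0 0
1 1 0 1 0
0 0 1 0 0

After press 5 at (1,2):
0 0 0 0 0
1 0 1 0 0
0 0 0 0 0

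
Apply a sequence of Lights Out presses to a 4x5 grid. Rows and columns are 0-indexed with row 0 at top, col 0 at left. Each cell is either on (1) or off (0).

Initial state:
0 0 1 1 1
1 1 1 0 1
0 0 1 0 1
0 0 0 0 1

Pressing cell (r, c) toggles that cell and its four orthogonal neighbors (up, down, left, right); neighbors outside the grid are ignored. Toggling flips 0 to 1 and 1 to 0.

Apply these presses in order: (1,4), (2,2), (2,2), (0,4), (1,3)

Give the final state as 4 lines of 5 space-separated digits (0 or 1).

After press 1 at (1,4):
0 0 1 1 0
1 1 1 1 0
0 0 1 0 0
0 0 0 0 1

After press 2 at (2,2):
0 0 1 1 0
1 1 0 1 0
0 1 0 1 0
0 0 1 0 1

After press 3 at (2,2):
0 0 1 1 0
1 1 1 1 0
0 0 1 0 0
0 0 0 0 1

After press 4 at (0,4):
0 0 1 0 1
1 1 1 1 1
0 0 1 0 0
0 0 0 0 1

After press 5 at (1,3):
0 0 1 1 1
1 1 0 0 0
0 0 1 1 0
0 0 0 0 1

Answer: 0 0 1 1 1
1 1 0 0 0
0 0 1 1 0
0 0 0 0 1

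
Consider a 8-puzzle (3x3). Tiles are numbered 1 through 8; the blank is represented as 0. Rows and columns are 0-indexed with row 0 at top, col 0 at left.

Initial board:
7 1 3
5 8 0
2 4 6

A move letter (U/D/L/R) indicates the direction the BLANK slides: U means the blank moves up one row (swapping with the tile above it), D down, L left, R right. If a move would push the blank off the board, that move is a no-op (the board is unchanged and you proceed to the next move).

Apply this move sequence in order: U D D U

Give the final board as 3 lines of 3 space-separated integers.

After move 1 (U):
7 1 0
5 8 3
2 4 6

After move 2 (D):
7 1 3
5 8 0
2 4 6

After move 3 (D):
7 1 3
5 8 6
2 4 0

After move 4 (U):
7 1 3
5 8 0
2 4 6

Answer: 7 1 3
5 8 0
2 4 6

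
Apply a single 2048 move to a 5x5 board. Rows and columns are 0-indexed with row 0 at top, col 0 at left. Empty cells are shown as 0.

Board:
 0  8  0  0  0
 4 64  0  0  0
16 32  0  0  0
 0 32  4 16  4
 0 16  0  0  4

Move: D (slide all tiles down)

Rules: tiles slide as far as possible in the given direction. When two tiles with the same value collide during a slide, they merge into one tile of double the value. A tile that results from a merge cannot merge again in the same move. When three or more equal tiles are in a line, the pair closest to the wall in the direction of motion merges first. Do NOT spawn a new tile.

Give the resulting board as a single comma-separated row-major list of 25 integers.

Answer: 0, 0, 0, 0, 0, 0, 8, 0, 0, 0, 0, 64, 0, 0, 0, 4, 64, 0, 0, 0, 16, 16, 4, 16, 8

Derivation:
Slide down:
col 0: [0, 4, 16, 0, 0] -> [0, 0, 0, 4, 16]
col 1: [8, 64, 32, 32, 16] -> [0, 8, 64, 64, 16]
col 2: [0, 0, 0, 4, 0] -> [0, 0, 0, 0, 4]
col 3: [0, 0, 0, 16, 0] -> [0, 0, 0, 0, 16]
col 4: [0, 0, 0, 4, 4] -> [0, 0, 0, 0, 8]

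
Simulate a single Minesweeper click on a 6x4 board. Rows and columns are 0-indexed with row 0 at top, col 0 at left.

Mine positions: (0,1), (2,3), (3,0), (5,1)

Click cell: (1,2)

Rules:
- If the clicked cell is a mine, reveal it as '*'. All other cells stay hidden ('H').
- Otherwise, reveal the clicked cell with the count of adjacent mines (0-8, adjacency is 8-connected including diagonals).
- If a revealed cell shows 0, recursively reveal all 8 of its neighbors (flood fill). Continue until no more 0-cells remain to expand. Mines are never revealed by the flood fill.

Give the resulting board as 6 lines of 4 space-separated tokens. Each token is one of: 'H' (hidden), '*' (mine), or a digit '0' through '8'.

H H H H
H H 2 H
H H H H
H H H H
H H H H
H H H H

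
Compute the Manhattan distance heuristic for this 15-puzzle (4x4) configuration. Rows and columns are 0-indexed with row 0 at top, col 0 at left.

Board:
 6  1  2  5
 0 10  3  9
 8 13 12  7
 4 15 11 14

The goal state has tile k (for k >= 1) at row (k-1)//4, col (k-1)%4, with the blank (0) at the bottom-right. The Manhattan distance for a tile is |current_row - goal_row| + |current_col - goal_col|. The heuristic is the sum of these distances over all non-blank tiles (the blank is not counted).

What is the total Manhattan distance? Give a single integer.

Tile 6: at (0,0), goal (1,1), distance |0-1|+|0-1| = 2
Tile 1: at (0,1), goal (0,0), distance |0-0|+|1-0| = 1
Tile 2: at (0,2), goal (0,1), distance |0-0|+|2-1| = 1
Tile 5: at (0,3), goal (1,0), distance |0-1|+|3-0| = 4
Tile 10: at (1,1), goal (2,1), distance |1-2|+|1-1| = 1
Tile 3: at (1,2), goal (0,2), distance |1-0|+|2-2| = 1
Tile 9: at (1,3), goal (2,0), distance |1-2|+|3-0| = 4
Tile 8: at (2,0), goal (1,3), distance |2-1|+|0-3| = 4
Tile 13: at (2,1), goal (3,0), distance |2-3|+|1-0| = 2
Tile 12: at (2,2), goal (2,3), distance |2-2|+|2-3| = 1
Tile 7: at (2,3), goal (1,2), distance |2-1|+|3-2| = 2
Tile 4: at (3,0), goal (0,3), distance |3-0|+|0-3| = 6
Tile 15: at (3,1), goal (3,2), distance |3-3|+|1-2| = 1
Tile 11: at (3,2), goal (2,2), distance |3-2|+|2-2| = 1
Tile 14: at (3,3), goal (3,1), distance |3-3|+|3-1| = 2
Sum: 2 + 1 + 1 + 4 + 1 + 1 + 4 + 4 + 2 + 1 + 2 + 6 + 1 + 1 + 2 = 33

Answer: 33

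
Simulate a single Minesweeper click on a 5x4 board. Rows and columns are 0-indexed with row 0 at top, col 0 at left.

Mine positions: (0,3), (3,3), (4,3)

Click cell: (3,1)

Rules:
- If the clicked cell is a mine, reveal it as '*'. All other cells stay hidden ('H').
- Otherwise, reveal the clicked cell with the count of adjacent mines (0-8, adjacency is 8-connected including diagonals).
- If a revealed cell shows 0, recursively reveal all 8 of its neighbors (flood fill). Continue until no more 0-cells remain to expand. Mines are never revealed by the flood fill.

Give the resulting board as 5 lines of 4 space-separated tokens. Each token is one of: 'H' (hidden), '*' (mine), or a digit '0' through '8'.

0 0 1 H
0 0 1 H
0 0 1 H
0 0 2 H
0 0 2 H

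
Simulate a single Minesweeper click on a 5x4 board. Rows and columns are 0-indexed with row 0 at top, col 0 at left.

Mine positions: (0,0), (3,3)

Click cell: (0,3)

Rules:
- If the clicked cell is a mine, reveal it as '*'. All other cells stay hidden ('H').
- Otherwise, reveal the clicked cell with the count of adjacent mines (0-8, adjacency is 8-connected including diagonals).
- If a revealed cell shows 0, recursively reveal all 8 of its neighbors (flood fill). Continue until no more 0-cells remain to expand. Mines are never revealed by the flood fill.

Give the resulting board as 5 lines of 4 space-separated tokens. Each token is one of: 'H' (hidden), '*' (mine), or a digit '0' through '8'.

H 1 0 0
1 1 0 0
0 0 1 1
0 0 1 H
0 0 1 H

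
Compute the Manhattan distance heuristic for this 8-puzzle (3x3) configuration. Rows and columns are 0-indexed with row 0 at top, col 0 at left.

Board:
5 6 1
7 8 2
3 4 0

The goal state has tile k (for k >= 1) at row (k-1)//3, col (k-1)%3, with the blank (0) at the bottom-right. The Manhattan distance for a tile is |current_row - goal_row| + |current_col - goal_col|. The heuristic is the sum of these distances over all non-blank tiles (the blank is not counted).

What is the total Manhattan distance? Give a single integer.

Answer: 16

Derivation:
Tile 5: at (0,0), goal (1,1), distance |0-1|+|0-1| = 2
Tile 6: at (0,1), goal (1,2), distance |0-1|+|1-2| = 2
Tile 1: at (0,2), goal (0,0), distance |0-0|+|2-0| = 2
Tile 7: at (1,0), goal (2,0), distance |1-2|+|0-0| = 1
Tile 8: at (1,1), goal (2,1), distance |1-2|+|1-1| = 1
Tile 2: at (1,2), goal (0,1), distance |1-0|+|2-1| = 2
Tile 3: at (2,0), goal (0,2), distance |2-0|+|0-2| = 4
Tile 4: at (2,1), goal (1,0), distance |2-1|+|1-0| = 2
Sum: 2 + 2 + 2 + 1 + 1 + 2 + 4 + 2 = 16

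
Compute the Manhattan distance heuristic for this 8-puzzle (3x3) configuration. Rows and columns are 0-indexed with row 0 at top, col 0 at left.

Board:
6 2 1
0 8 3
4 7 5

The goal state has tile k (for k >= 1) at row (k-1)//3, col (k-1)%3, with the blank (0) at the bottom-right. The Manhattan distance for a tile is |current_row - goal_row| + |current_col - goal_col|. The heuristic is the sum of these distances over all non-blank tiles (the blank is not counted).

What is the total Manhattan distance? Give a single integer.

Answer: 11

Derivation:
Tile 6: (0,0)->(1,2) = 3
Tile 2: (0,1)->(0,1) = 0
Tile 1: (0,2)->(0,0) = 2
Tile 8: (1,1)->(2,1) = 1
Tile 3: (1,2)->(0,2) = 1
Tile 4: (2,0)->(1,0) = 1
Tile 7: (2,1)->(2,0) = 1
Tile 5: (2,2)->(1,1) = 2
Sum: 3 + 0 + 2 + 1 + 1 + 1 + 1 + 2 = 11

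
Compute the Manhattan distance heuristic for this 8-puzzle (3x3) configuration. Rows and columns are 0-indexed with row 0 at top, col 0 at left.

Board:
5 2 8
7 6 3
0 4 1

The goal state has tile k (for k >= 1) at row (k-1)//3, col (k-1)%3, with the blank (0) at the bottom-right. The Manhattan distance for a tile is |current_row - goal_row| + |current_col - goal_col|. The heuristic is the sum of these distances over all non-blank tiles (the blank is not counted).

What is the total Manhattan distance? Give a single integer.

Tile 5: at (0,0), goal (1,1), distance |0-1|+|0-1| = 2
Tile 2: at (0,1), goal (0,1), distance |0-0|+|1-1| = 0
Tile 8: at (0,2), goal (2,1), distance |0-2|+|2-1| = 3
Tile 7: at (1,0), goal (2,0), distance |1-2|+|0-0| = 1
Tile 6: at (1,1), goal (1,2), distance |1-1|+|1-2| = 1
Tile 3: at (1,2), goal (0,2), distance |1-0|+|2-2| = 1
Tile 4: at (2,1), goal (1,0), distance |2-1|+|1-0| = 2
Tile 1: at (2,2), goal (0,0), distance |2-0|+|2-0| = 4
Sum: 2 + 0 + 3 + 1 + 1 + 1 + 2 + 4 = 14

Answer: 14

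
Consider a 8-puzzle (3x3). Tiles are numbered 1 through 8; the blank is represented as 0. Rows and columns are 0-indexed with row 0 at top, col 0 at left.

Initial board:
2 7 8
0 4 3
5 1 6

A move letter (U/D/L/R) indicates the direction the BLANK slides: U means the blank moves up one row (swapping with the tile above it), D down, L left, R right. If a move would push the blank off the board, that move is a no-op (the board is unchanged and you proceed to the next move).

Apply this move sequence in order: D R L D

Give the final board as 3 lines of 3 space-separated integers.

Answer: 2 7 8
5 4 3
0 1 6

Derivation:
After move 1 (D):
2 7 8
5 4 3
0 1 6

After move 2 (R):
2 7 8
5 4 3
1 0 6

After move 3 (L):
2 7 8
5 4 3
0 1 6

After move 4 (D):
2 7 8
5 4 3
0 1 6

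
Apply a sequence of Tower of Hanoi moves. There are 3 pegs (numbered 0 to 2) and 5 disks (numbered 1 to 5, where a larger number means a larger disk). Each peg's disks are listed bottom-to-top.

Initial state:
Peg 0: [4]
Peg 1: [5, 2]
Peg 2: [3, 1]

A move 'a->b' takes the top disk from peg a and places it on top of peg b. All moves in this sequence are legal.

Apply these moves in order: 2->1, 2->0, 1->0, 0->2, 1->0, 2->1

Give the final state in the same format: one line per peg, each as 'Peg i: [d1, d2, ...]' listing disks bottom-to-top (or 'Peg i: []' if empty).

Answer: Peg 0: [4, 3, 2]
Peg 1: [5, 1]
Peg 2: []

Derivation:
After move 1 (2->1):
Peg 0: [4]
Peg 1: [5, 2, 1]
Peg 2: [3]

After move 2 (2->0):
Peg 0: [4, 3]
Peg 1: [5, 2, 1]
Peg 2: []

After move 3 (1->0):
Peg 0: [4, 3, 1]
Peg 1: [5, 2]
Peg 2: []

After move 4 (0->2):
Peg 0: [4, 3]
Peg 1: [5, 2]
Peg 2: [1]

After move 5 (1->0):
Peg 0: [4, 3, 2]
Peg 1: [5]
Peg 2: [1]

After move 6 (2->1):
Peg 0: [4, 3, 2]
Peg 1: [5, 1]
Peg 2: []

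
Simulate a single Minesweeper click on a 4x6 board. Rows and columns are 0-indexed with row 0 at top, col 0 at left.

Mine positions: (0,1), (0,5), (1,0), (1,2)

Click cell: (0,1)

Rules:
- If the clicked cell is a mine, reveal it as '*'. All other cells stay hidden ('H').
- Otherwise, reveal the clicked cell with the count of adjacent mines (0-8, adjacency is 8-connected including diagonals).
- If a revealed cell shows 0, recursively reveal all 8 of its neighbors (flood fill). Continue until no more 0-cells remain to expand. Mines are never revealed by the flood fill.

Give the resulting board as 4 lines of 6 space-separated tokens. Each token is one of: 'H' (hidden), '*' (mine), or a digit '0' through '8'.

H * H H H H
H H H H H H
H H H H H H
H H H H H H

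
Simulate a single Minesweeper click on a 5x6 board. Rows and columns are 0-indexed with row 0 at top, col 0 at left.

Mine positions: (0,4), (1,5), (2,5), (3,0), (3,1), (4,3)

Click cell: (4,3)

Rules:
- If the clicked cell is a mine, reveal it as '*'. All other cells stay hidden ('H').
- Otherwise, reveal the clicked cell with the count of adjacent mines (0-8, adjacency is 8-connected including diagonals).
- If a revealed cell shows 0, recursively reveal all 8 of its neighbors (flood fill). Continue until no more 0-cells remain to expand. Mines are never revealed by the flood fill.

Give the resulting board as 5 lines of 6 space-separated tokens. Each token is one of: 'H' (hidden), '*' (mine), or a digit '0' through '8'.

H H H H H H
H H H H H H
H H H H H H
H H H H H H
H H H * H H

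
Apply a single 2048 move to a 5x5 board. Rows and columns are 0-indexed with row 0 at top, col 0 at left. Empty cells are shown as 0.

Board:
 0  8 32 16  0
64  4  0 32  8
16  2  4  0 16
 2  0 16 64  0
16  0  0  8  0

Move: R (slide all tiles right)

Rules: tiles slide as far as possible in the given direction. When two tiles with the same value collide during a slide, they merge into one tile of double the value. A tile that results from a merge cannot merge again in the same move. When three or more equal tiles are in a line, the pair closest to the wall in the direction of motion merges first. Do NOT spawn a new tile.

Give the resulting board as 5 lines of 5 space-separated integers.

Answer:  0  0  8 32 16
 0 64  4 32  8
 0 16  2  4 16
 0  0  2 16 64
 0  0  0 16  8

Derivation:
Slide right:
row 0: [0, 8, 32, 16, 0] -> [0, 0, 8, 32, 16]
row 1: [64, 4, 0, 32, 8] -> [0, 64, 4, 32, 8]
row 2: [16, 2, 4, 0, 16] -> [0, 16, 2, 4, 16]
row 3: [2, 0, 16, 64, 0] -> [0, 0, 2, 16, 64]
row 4: [16, 0, 0, 8, 0] -> [0, 0, 0, 16, 8]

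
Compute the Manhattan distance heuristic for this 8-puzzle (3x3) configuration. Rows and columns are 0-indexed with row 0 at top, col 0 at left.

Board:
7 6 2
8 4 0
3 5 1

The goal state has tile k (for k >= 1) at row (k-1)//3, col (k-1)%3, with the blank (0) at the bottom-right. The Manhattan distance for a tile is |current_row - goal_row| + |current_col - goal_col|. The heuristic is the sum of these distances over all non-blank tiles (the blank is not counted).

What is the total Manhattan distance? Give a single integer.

Tile 7: (0,0)->(2,0) = 2
Tile 6: (0,1)->(1,2) = 2
Tile 2: (0,2)->(0,1) = 1
Tile 8: (1,0)->(2,1) = 2
Tile 4: (1,1)->(1,0) = 1
Tile 3: (2,0)->(0,2) = 4
Tile 5: (2,1)->(1,1) = 1
Tile 1: (2,2)->(0,0) = 4
Sum: 2 + 2 + 1 + 2 + 1 + 4 + 1 + 4 = 17

Answer: 17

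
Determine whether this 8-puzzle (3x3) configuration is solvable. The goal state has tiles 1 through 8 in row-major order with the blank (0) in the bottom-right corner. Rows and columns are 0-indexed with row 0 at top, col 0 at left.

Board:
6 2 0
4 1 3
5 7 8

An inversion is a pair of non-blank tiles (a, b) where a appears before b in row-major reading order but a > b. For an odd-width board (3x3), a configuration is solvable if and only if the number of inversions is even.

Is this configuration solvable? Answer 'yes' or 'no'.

Inversions (pairs i<j in row-major order where tile[i] > tile[j] > 0): 8
8 is even, so the puzzle is solvable.

Answer: yes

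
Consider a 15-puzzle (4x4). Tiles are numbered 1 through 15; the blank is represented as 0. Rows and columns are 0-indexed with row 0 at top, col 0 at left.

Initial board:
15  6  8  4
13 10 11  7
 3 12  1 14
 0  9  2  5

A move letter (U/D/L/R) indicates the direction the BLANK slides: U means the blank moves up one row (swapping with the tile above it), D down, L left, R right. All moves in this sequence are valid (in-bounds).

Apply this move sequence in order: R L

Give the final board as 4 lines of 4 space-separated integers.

Answer: 15  6  8  4
13 10 11  7
 3 12  1 14
 0  9  2  5

Derivation:
After move 1 (R):
15  6  8  4
13 10 11  7
 3 12  1 14
 9  0  2  5

After move 2 (L):
15  6  8  4
13 10 11  7
 3 12  1 14
 0  9  2  5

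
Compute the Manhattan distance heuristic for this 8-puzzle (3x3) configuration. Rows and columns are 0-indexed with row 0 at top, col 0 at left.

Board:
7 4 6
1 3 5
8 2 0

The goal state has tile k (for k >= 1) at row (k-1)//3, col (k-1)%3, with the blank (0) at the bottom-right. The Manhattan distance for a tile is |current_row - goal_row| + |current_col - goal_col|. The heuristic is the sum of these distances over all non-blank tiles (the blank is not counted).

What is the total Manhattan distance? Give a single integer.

Tile 7: (0,0)->(2,0) = 2
Tile 4: (0,1)->(1,0) = 2
Tile 6: (0,2)->(1,2) = 1
Tile 1: (1,0)->(0,0) = 1
Tile 3: (1,1)->(0,2) = 2
Tile 5: (1,2)->(1,1) = 1
Tile 8: (2,0)->(2,1) = 1
Tile 2: (2,1)->(0,1) = 2
Sum: 2 + 2 + 1 + 1 + 2 + 1 + 1 + 2 = 12

Answer: 12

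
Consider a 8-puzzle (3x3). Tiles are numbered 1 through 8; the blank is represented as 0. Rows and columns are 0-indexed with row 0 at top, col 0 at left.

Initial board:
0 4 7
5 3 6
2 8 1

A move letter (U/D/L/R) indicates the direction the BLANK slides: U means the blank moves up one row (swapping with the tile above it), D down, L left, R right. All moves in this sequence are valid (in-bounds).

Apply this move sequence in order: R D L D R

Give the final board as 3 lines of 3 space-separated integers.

After move 1 (R):
4 0 7
5 3 6
2 8 1

After move 2 (D):
4 3 7
5 0 6
2 8 1

After move 3 (L):
4 3 7
0 5 6
2 8 1

After move 4 (D):
4 3 7
2 5 6
0 8 1

After move 5 (R):
4 3 7
2 5 6
8 0 1

Answer: 4 3 7
2 5 6
8 0 1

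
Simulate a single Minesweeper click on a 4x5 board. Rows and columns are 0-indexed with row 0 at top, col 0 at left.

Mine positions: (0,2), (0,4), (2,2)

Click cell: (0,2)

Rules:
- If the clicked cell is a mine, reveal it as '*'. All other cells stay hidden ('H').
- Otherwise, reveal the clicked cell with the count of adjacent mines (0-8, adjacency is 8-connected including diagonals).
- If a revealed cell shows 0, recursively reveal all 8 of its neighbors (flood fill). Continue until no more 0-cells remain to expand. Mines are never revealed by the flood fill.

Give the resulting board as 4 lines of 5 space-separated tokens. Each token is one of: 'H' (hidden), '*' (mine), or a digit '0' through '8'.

H H * H H
H H H H H
H H H H H
H H H H H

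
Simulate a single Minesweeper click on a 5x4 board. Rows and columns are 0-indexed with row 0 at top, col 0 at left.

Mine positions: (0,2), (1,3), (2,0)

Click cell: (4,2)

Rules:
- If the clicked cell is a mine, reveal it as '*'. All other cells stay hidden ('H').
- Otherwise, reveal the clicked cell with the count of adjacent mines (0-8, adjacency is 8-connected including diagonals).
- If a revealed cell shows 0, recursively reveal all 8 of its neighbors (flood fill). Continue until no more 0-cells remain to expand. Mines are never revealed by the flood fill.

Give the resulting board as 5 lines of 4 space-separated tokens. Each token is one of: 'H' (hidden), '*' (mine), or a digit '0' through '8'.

H H H H
H H H H
H 1 1 1
1 1 0 0
0 0 0 0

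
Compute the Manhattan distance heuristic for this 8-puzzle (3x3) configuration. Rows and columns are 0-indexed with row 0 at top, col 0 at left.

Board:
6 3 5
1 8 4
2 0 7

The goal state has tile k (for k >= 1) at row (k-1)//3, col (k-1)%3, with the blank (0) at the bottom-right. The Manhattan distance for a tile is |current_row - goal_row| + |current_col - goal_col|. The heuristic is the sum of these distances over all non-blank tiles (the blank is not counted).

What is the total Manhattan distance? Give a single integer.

Tile 6: at (0,0), goal (1,2), distance |0-1|+|0-2| = 3
Tile 3: at (0,1), goal (0,2), distance |0-0|+|1-2| = 1
Tile 5: at (0,2), goal (1,1), distance |0-1|+|2-1| = 2
Tile 1: at (1,0), goal (0,0), distance |1-0|+|0-0| = 1
Tile 8: at (1,1), goal (2,1), distance |1-2|+|1-1| = 1
Tile 4: at (1,2), goal (1,0), distance |1-1|+|2-0| = 2
Tile 2: at (2,0), goal (0,1), distance |2-0|+|0-1| = 3
Tile 7: at (2,2), goal (2,0), distance |2-2|+|2-0| = 2
Sum: 3 + 1 + 2 + 1 + 1 + 2 + 3 + 2 = 15

Answer: 15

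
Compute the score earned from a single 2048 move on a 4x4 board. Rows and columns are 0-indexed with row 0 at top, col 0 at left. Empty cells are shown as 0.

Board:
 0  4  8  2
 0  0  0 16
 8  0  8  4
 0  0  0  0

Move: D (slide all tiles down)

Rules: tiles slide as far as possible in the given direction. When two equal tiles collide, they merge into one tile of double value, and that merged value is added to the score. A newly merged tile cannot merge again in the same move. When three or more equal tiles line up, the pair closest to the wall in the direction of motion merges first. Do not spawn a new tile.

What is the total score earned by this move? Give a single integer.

Answer: 16

Derivation:
Slide down:
col 0: [0, 0, 8, 0] -> [0, 0, 0, 8]  score +0 (running 0)
col 1: [4, 0, 0, 0] -> [0, 0, 0, 4]  score +0 (running 0)
col 2: [8, 0, 8, 0] -> [0, 0, 0, 16]  score +16 (running 16)
col 3: [2, 16, 4, 0] -> [0, 2, 16, 4]  score +0 (running 16)
Board after move:
 0  0  0  0
 0  0  0  2
 0  0  0 16
 8  4 16  4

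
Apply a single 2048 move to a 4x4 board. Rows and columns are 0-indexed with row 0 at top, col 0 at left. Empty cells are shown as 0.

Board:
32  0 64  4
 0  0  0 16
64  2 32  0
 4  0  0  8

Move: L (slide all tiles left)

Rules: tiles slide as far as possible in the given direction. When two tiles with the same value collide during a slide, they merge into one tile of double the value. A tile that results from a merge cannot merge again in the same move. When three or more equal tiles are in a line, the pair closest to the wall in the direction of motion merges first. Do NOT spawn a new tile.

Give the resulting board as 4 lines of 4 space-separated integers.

Answer: 32 64  4  0
16  0  0  0
64  2 32  0
 4  8  0  0

Derivation:
Slide left:
row 0: [32, 0, 64, 4] -> [32, 64, 4, 0]
row 1: [0, 0, 0, 16] -> [16, 0, 0, 0]
row 2: [64, 2, 32, 0] -> [64, 2, 32, 0]
row 3: [4, 0, 0, 8] -> [4, 8, 0, 0]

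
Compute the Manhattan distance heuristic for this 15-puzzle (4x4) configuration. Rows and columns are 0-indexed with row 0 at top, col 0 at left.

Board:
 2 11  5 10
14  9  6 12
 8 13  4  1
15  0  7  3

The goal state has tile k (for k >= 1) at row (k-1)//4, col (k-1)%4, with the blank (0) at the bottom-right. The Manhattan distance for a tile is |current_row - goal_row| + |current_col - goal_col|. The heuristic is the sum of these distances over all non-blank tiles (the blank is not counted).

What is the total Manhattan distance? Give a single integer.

Tile 2: (0,0)->(0,1) = 1
Tile 11: (0,1)->(2,2) = 3
Tile 5: (0,2)->(1,0) = 3
Tile 10: (0,3)->(2,1) = 4
Tile 14: (1,0)->(3,1) = 3
Tile 9: (1,1)->(2,0) = 2
Tile 6: (1,2)->(1,1) = 1
Tile 12: (1,3)->(2,3) = 1
Tile 8: (2,0)->(1,3) = 4
Tile 13: (2,1)->(3,0) = 2
Tile 4: (2,2)->(0,3) = 3
Tile 1: (2,3)->(0,0) = 5
Tile 15: (3,0)->(3,2) = 2
Tile 7: (3,2)->(1,2) = 2
Tile 3: (3,3)->(0,2) = 4
Sum: 1 + 3 + 3 + 4 + 3 + 2 + 1 + 1 + 4 + 2 + 3 + 5 + 2 + 2 + 4 = 40

Answer: 40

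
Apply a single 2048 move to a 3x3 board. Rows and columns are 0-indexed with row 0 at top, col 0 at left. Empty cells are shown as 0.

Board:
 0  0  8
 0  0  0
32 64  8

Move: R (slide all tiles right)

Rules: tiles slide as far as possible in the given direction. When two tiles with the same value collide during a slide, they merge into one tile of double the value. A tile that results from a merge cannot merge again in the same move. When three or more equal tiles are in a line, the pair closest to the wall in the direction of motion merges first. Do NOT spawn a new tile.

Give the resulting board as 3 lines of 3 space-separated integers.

Slide right:
row 0: [0, 0, 8] -> [0, 0, 8]
row 1: [0, 0, 0] -> [0, 0, 0]
row 2: [32, 64, 8] -> [32, 64, 8]

Answer:  0  0  8
 0  0  0
32 64  8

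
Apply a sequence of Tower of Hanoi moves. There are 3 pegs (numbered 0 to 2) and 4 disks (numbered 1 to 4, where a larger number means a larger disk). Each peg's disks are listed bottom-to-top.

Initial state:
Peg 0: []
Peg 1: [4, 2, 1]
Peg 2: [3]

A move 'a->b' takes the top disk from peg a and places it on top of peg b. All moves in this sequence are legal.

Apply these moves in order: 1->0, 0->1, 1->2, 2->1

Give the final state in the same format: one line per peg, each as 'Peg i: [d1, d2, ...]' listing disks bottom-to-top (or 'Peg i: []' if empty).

Answer: Peg 0: []
Peg 1: [4, 2, 1]
Peg 2: [3]

Derivation:
After move 1 (1->0):
Peg 0: [1]
Peg 1: [4, 2]
Peg 2: [3]

After move 2 (0->1):
Peg 0: []
Peg 1: [4, 2, 1]
Peg 2: [3]

After move 3 (1->2):
Peg 0: []
Peg 1: [4, 2]
Peg 2: [3, 1]

After move 4 (2->1):
Peg 0: []
Peg 1: [4, 2, 1]
Peg 2: [3]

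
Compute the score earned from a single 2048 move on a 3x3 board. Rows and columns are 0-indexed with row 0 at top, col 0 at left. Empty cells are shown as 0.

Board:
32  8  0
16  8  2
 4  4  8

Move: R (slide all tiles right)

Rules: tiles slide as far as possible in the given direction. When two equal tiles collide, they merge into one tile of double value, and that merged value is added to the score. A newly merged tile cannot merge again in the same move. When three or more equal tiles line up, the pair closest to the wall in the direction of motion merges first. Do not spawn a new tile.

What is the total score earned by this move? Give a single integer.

Answer: 8

Derivation:
Slide right:
row 0: [32, 8, 0] -> [0, 32, 8]  score +0 (running 0)
row 1: [16, 8, 2] -> [16, 8, 2]  score +0 (running 0)
row 2: [4, 4, 8] -> [0, 8, 8]  score +8 (running 8)
Board after move:
 0 32  8
16  8  2
 0  8  8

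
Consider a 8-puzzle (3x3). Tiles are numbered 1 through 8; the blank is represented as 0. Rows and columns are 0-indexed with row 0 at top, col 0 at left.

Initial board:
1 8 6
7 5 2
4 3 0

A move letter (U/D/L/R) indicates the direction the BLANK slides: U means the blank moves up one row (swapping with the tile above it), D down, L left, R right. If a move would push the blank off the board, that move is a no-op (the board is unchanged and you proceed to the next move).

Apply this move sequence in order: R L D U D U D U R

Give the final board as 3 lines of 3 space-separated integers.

Answer: 1 8 6
7 2 0
4 5 3

Derivation:
After move 1 (R):
1 8 6
7 5 2
4 3 0

After move 2 (L):
1 8 6
7 5 2
4 0 3

After move 3 (D):
1 8 6
7 5 2
4 0 3

After move 4 (U):
1 8 6
7 0 2
4 5 3

After move 5 (D):
1 8 6
7 5 2
4 0 3

After move 6 (U):
1 8 6
7 0 2
4 5 3

After move 7 (D):
1 8 6
7 5 2
4 0 3

After move 8 (U):
1 8 6
7 0 2
4 5 3

After move 9 (R):
1 8 6
7 2 0
4 5 3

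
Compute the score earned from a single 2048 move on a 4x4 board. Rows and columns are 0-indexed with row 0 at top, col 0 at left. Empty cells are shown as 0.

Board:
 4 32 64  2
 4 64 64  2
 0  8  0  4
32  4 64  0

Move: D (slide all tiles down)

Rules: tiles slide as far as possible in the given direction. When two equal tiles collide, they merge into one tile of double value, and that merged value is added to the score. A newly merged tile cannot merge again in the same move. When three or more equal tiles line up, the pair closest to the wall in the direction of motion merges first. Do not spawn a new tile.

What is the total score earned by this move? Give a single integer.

Answer: 140

Derivation:
Slide down:
col 0: [4, 4, 0, 32] -> [0, 0, 8, 32]  score +8 (running 8)
col 1: [32, 64, 8, 4] -> [32, 64, 8, 4]  score +0 (running 8)
col 2: [64, 64, 0, 64] -> [0, 0, 64, 128]  score +128 (running 136)
col 3: [2, 2, 4, 0] -> [0, 0, 4, 4]  score +4 (running 140)
Board after move:
  0  32   0   0
  0  64   0   0
  8   8  64   4
 32   4 128   4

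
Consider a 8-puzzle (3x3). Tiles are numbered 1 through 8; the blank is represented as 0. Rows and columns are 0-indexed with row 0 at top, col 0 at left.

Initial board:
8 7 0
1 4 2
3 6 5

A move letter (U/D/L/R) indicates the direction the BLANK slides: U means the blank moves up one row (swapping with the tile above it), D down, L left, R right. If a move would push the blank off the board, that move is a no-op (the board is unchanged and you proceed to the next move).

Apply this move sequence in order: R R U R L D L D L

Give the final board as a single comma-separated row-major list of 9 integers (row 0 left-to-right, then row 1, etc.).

After move 1 (R):
8 7 0
1 4 2
3 6 5

After move 2 (R):
8 7 0
1 4 2
3 6 5

After move 3 (U):
8 7 0
1 4 2
3 6 5

After move 4 (R):
8 7 0
1 4 2
3 6 5

After move 5 (L):
8 0 7
1 4 2
3 6 5

After move 6 (D):
8 4 7
1 0 2
3 6 5

After move 7 (L):
8 4 7
0 1 2
3 6 5

After move 8 (D):
8 4 7
3 1 2
0 6 5

After move 9 (L):
8 4 7
3 1 2
0 6 5

Answer: 8, 4, 7, 3, 1, 2, 0, 6, 5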